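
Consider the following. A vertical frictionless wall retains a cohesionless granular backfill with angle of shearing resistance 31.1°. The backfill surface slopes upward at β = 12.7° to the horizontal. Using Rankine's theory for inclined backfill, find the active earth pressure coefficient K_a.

K_a = cos β · (cos β − √(cos²β − cos²φ)) / (cos β + √(cos²β − cos²φ)).
cos β = 0.9755, cos φ = 0.8563, √(cos²β − cos²φ) = 0.4674.
K_a = 0.9755 × (0.9755 − 0.4674)/(0.9755 + 0.4674) = 0.3435.

0.344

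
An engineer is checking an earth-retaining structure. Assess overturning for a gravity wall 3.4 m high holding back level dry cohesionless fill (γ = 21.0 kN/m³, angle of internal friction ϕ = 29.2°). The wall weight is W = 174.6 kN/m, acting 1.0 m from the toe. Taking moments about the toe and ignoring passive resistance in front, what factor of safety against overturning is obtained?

K_a = tan²(45° − 29.2°/2) = 0.3442.
P_a = ½K_aγH² = 0.5×0.3442×21.0×3.4² = 41.78 kN/m, acting at H/3 = 1.133 m above the base.
Overturning moment M_o = P_a × H/3 = 41.78 × 1.133 = 47.35.
Resisting moment M_r = W × 1.0 = 174.6 × 1.0 = 174.6.
FS_overturning = M_r/M_o = 174.6/47.35 = 3.687.

3.69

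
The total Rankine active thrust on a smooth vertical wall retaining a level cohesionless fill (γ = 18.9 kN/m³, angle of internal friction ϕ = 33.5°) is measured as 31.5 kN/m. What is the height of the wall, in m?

K_a = 0.2887. P_a = ½ K_a γ H² ⇒ H = √(2P_a/(K_a γ)).
H = √(2×31.5/(0.2887×18.9)) = 3.398 m.

3.40 m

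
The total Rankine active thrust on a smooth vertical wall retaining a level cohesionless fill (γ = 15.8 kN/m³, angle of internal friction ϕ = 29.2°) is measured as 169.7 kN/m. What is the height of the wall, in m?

K_a = 0.3442. P_a = ½ K_a γ H² ⇒ H = √(2P_a/(K_a γ)).
H = √(2×169.7/(0.3442×15.8)) = 7.900 m.

7.90 m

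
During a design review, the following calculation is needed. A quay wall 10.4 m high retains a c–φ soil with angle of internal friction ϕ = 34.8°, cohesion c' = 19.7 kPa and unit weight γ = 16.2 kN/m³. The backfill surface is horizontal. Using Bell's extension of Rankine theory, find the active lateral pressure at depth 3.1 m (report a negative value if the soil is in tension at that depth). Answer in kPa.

-6.87 kPa

K_a = (1 − sin φ)/(1 + sin φ) = 0.2733.
σ_a = K_a γ z − 2c√K_a = 0.2733×16.2×3.1 − 2×19.7×0.5228 = -6.872 kPa.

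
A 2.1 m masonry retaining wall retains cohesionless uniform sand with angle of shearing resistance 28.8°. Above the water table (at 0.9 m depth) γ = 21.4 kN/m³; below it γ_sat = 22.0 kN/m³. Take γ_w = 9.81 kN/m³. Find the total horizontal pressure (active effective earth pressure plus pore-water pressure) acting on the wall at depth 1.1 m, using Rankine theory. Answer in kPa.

9.55 kPa

K_a = (1 − sin φ)/(1 + sin φ) = 0.3498.
γ' = 22.0 − 9.81 = 12.19 kN/m³.
Effective vertical stress at 1.1 m: σ'_v = 21.4×0.9 + 12.19×0.200 = 21.70 kPa.
σ'_h = K_a σ'_v = 0.3498 × 21.70 = 7.589 kPa; u = γ_w × 0.200 = 1.962 kPa.
Total σ_h = 7.589 + 1.962 = 9.551 kPa.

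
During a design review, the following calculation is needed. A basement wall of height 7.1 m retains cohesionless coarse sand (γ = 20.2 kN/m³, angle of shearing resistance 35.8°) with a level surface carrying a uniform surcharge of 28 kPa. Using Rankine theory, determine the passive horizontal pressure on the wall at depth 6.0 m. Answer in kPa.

570 kPa

K_p = (1 + sin φ)/(1 − sin φ) = 3.819.
σ_v = γz + q = 20.2 × 6.0 + 28 = 149.2 kPa.
σ_h = K_p σ_v = 3.819 × 149.2 = 569.8 kPa.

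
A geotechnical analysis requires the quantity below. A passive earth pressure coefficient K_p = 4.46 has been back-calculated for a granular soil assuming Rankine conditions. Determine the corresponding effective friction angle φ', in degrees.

K_p = (1+sin φ)/(1−sin φ) ⇒ sin φ = (K_p − 1)/(K_p + 1) = 0.6337.
φ = arcsin(0.6337) = 39.32°.

39.3°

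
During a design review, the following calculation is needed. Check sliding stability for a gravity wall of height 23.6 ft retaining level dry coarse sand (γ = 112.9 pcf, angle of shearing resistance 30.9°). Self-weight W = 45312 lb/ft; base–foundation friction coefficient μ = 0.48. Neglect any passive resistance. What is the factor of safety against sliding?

K_a = tan²(45° − 30.9°/2) = 0.3214.
P_a = ½K_aγH² = 0.5×0.3214×112.9×23.6² = 10110 lb/ft, acting at H/3 = 7.867 ft above the base.
FS_sliding = μW / P_a = 0.48×45312 / 10110 = 2.152.

2.15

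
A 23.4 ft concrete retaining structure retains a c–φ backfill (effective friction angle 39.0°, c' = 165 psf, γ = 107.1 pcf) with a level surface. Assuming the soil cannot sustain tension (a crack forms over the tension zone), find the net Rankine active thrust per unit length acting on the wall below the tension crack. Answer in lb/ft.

K_a = 0.2275; √K_a = 0.4770.
Tension-crack depth z_c = 2c/(γ√K_a) = 2×165/(107.1×0.4770) = 6.460 ft.
σ_a at base = K_a γ H − 2c√K_a = 0.2275×107.1×23.4 − 2×165×0.4770 = 412.8 psf.
P_a = ½ × 412.8 × (H − z_c) = 0.5×412.8×16.94 = 3496 lb/ft.

3500 lb/ft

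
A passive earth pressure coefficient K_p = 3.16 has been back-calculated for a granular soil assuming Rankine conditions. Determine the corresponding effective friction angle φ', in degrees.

K_p = (1+sin φ)/(1−sin φ) ⇒ sin φ = (K_p − 1)/(K_p + 1) = 0.5192.
φ = arcsin(0.5192) = 31.28°.

31.3°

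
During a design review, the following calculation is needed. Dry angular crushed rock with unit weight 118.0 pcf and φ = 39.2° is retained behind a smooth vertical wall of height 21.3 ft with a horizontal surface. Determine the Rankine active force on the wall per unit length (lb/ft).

K_a = tan²(45° − φ/2) = 0.2255.
P_a = ½ K_a γ H² = 0.5 × 0.2255 × 118.0 × 21.3² = 6035 lb/ft.

6040 lb/ft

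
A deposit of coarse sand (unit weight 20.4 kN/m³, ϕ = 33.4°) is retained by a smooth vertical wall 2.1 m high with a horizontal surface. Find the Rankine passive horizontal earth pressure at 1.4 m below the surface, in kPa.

K_p = (1 + sin φ)/(1 − sin φ) = 3.449.
σ_h = K_p γ z = 3.449 × 20.4 × 1.4 = 98.51 kPa.

98.5 kPa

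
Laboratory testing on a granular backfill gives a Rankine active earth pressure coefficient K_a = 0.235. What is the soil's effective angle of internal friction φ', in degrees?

38.3°

K_a = tan²(45° − φ/2) ⇒ 45° − φ/2 = arctan(√0.235) = 25.86°.
φ = 2(45° − 25.86°) = 38.27°.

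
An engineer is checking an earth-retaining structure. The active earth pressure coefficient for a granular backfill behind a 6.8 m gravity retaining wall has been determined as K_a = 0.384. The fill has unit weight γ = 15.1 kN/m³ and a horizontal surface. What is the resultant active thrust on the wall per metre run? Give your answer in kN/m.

134 kN/m

P = ½ K_a γ H² = 0.5 × 0.384 × 15.1 × 6.8² = 134.1 kN/m.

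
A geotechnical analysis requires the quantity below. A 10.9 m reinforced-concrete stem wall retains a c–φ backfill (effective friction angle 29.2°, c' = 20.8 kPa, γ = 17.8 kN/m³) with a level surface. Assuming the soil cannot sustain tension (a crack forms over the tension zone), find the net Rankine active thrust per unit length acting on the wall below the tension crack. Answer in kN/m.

K_a = 0.3442; √K_a = 0.5867.
Tension-crack depth z_c = 2c/(γ√K_a) = 2×20.8/(17.8×0.5867) = 3.983 m.
σ_a at base = K_a γ H − 2c√K_a = 0.3442×17.8×10.9 − 2×20.8×0.5867 = 42.38 kPa.
P_a = ½ × 42.38 × (H − z_c) = 0.5×42.38×6.917 = 146.6 kN/m.

147 kN/m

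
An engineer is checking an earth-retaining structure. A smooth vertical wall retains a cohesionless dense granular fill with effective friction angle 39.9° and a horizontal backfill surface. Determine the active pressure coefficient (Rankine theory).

0.218

K_a = (1 − sin φ)/(1 + sin φ) = (1 − sin 39.9°)/(1 + sin 39.9°) = 0.2184.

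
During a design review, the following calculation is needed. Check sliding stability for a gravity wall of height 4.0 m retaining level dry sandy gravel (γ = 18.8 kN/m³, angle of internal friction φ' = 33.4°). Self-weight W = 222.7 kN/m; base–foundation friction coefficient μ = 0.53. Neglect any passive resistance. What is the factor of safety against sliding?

K_a = tan²(45° − 33.4°/2) = 0.2899.
P_a = ½K_aγH² = 0.5×0.2899×18.8×4.0² = 43.60 kN/m, acting at H/3 = 1.333 m above the base.
FS_sliding = μW / P_a = 0.53×222.7 / 43.60 = 2.707.

2.71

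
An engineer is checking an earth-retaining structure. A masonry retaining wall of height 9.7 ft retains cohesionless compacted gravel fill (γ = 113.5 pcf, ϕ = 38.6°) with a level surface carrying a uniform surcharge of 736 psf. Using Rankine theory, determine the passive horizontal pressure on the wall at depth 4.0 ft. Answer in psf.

5140 psf

K_p = (1 + sin φ)/(1 − sin φ) = 4.317.
σ_v = γz + q = 113.5 × 4.0 + 736 = 1190 psf.
σ_h = K_p σ_v = 4.317 × 1190 = 5138 psf.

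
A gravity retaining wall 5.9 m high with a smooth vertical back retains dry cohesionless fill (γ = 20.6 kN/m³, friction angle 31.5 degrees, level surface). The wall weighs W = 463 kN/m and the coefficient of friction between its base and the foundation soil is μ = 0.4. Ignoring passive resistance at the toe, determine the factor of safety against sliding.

1.65

K_a = tan²(45° − 31.5°/2) = 0.3136.
P_a = ½K_aγH² = 0.5×0.3136×20.6×5.9² = 112.4 kN/m, acting at H/3 = 1.967 m above the base.
FS_sliding = μW / P_a = 0.4×463 / 112.4 = 1.647.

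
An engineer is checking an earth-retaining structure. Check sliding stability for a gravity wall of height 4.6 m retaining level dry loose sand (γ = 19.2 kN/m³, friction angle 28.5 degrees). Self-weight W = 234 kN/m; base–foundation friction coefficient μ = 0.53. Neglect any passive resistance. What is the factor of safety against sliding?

K_a = tan²(45° − 28.5°/2) = 0.3540.
P_a = ½K_aγH² = 0.5×0.3540×19.2×4.6² = 71.90 kN/m, acting at H/3 = 1.533 m above the base.
FS_sliding = μW / P_a = 0.53×234 / 71.90 = 1.725.

1.72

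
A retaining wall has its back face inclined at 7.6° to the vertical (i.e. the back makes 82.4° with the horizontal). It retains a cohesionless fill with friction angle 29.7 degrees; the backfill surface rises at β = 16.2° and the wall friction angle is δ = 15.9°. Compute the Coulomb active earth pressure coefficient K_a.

0.467

K_a = sin²(α+φ) / [sin²α · sin(α−δ) · (1 + √{sin(φ+δ)sin(φ−β) / (sin(α−δ)sin(α+β))})²].
With α = 82.4°, φ = 29.7°, δ = 15.9°, β = 16.2°: K_a = 0.4666.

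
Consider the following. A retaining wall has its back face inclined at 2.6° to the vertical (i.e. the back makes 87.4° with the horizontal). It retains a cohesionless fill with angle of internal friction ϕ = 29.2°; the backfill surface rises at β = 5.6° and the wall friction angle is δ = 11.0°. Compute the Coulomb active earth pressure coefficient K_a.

K_a = sin²(α+φ) / [sin²α · sin(α−δ) · (1 + √{sin(φ+δ)sin(φ−β) / (sin(α−δ)sin(α+β))})²].
With α = 87.4°, φ = 29.2°, δ = 11.0°, β = 5.6°: K_a = 0.3587.

0.359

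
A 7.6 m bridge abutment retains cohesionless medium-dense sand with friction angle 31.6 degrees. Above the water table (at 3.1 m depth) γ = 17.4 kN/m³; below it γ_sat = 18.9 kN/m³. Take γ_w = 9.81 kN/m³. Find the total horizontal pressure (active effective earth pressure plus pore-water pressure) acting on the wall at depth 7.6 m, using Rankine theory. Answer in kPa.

K_a = (1 − sin φ)/(1 + sin φ) = 0.3123.
γ' = 18.9 − 9.81 = 9.090 kN/m³.
Effective vertical stress at 7.6 m: σ'_v = 17.4×3.1 + 9.090×4.50 = 94.84 kPa.
σ'_h = K_a σ'_v = 0.3123 × 94.84 = 29.62 kPa; u = γ_w × 4.50 = 44.15 kPa.
Total σ_h = 29.62 + 44.15 = 73.77 kPa.

73.8 kPa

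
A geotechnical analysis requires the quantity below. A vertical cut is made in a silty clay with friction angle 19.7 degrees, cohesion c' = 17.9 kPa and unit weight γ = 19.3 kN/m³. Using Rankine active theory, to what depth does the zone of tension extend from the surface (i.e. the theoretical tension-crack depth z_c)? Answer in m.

2.63 m

K_a = tan²(45° − 19.7°/2) = 0.4958; √K_a = 0.7041.
The active pressure is zero where K_a γ z = 2c√K_a, so z_c = 2c/(γ√K_a) = 2×17.9/(19.3×0.7041) = 2.634 m.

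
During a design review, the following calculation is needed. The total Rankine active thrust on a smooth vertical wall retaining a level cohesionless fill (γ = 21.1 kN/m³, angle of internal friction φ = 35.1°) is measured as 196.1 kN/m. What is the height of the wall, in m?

8.30 m

K_a = 0.2698. P_a = ½ K_a γ H² ⇒ H = √(2P_a/(K_a γ)).
H = √(2×196.1/(0.2698×21.1)) = 8.300 m.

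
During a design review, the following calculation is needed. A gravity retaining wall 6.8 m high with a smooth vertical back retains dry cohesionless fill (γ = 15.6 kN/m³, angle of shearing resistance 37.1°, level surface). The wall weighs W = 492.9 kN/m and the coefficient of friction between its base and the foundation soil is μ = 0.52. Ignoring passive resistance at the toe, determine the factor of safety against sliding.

2.87

K_a = tan²(45° − 37.1°/2) = 0.2475.
P_a = ½K_aγH² = 0.5×0.2475×15.6×6.8² = 89.27 kN/m, acting at H/3 = 2.267 m above the base.
FS_sliding = μW / P_a = 0.52×492.9 / 89.27 = 2.871.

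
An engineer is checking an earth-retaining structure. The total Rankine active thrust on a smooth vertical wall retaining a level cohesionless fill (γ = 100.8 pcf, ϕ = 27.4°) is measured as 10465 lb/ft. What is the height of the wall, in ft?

23.7 ft

K_a = 0.3697. P_a = ½ K_a γ H² ⇒ H = √(2P_a/(K_a γ)).
H = √(2×10465/(0.3697×100.8)) = 23.70 ft.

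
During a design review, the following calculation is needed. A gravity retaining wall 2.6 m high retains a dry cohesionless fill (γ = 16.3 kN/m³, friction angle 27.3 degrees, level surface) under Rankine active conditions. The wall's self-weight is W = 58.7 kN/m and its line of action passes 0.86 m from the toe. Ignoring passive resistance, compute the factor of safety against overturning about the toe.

K_a = tan²(45° − 27.3°/2) = 0.3711.
P_a = ½K_aγH² = 0.5×0.3711×16.3×2.6² = 20.45 kN/m, acting at H/3 = 0.8667 m above the base.
Overturning moment M_o = P_a × H/3 = 20.45 × 0.8667 = 17.72.
Resisting moment M_r = W × 0.86 = 58.7 × 0.86 = 50.48.
FS_overturning = M_r/M_o = 50.48/17.72 = 2.849.

2.85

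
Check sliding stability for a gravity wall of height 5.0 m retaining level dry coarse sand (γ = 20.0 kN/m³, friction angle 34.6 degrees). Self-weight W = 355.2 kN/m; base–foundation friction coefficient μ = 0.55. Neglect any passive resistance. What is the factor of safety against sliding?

2.84

K_a = tan²(45° − 34.6°/2) = 0.2756.
P_a = ½K_aγH² = 0.5×0.2756×20.0×5.0² = 68.91 kN/m, acting at H/3 = 1.667 m above the base.
FS_sliding = μW / P_a = 0.55×355.2 / 68.91 = 2.835.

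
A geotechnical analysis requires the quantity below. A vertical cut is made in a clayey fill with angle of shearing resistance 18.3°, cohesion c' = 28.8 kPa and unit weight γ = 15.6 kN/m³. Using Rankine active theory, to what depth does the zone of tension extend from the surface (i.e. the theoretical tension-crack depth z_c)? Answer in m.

5.11 m

K_a = tan²(45° − 18.3°/2) = 0.5221; √K_a = 0.7226.
The active pressure is zero where K_a γ z = 2c√K_a, so z_c = 2c/(γ√K_a) = 2×28.8/(15.6×0.7226) = 5.110 m.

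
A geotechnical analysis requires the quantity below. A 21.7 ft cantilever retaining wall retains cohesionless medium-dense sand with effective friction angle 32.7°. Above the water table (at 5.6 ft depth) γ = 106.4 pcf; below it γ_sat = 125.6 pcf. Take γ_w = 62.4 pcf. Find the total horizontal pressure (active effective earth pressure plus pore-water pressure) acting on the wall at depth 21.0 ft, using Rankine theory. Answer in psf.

1430 psf

K_a = (1 − sin φ)/(1 + sin φ) = 0.2985.
γ' = 125.6 − 62.4 = 63.20 pcf.
Effective vertical stress at 21.0 ft: σ'_v = 106.4×5.6 + 63.20×15.4 = 1569 psf.
σ'_h = K_a σ'_v = 0.2985 × 1569 = 468.4 psf; u = γ_w × 15.4 = 961.0 psf.
Total σ_h = 468.4 + 961.0 = 1429 psf.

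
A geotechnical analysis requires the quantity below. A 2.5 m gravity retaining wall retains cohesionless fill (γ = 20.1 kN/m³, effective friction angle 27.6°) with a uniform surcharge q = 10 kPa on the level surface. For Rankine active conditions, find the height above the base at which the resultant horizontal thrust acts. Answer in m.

0.952 m

K_a = 0.3668.
Triangular part P₁ = ½K_aγH² = 23.04 at H/3 = 0.8333 m; rectangular part P₂ = K_a q H = 9.169 at H/2 = 1.250 m.
ȳ = (P₁·0.8333 + P₂·1.250)/(P₁+P₂) = 0.9520 m.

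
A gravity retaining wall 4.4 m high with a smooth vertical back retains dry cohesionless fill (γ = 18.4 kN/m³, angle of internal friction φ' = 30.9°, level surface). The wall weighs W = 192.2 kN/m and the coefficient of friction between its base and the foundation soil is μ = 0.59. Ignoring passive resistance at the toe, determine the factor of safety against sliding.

K_a = tan²(45° − 30.9°/2) = 0.3214.
P_a = ½K_aγH² = 0.5×0.3214×18.4×4.4² = 57.25 kN/m, acting at H/3 = 1.467 m above the base.
FS_sliding = μW / P_a = 0.59×192.2 / 57.25 = 1.981.

1.98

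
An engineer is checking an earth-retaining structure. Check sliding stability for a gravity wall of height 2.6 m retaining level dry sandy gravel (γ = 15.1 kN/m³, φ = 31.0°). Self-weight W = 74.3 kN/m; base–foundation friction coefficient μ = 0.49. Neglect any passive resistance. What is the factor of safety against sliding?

K_a = tan²(45° − 31.0°/2) = 0.3201.
P_a = ½K_aγH² = 0.5×0.3201×15.1×2.6² = 16.34 kN/m, acting at H/3 = 0.8667 m above the base.
FS_sliding = μW / P_a = 0.49×74.3 / 16.34 = 2.228.

2.23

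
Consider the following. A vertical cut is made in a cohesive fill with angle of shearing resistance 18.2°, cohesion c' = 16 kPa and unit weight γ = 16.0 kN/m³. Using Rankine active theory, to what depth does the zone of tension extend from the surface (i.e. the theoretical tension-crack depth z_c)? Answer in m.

K_a = tan²(45° − 18.2°/2) = 0.5240; √K_a = 0.7239.
The active pressure is zero where K_a γ z = 2c√K_a, so z_c = 2c/(γ√K_a) = 2×16/(16.0×0.7239) = 2.763 m.

2.76 m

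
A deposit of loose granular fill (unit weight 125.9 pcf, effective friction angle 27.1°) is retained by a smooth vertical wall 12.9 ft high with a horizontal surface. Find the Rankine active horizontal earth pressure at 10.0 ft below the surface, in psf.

471 psf

K_a = (1 − sin φ)/(1 + sin φ) = 0.3741.
σ_h = K_a γ z = 0.3741 × 125.9 × 10.0 = 470.9 psf.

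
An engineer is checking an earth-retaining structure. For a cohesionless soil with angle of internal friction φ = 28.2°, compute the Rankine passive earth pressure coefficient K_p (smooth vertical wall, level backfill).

2.79

K_p = (1 + sin φ)/(1 − sin φ) = tan²(45° + 28.2°/2) = 2.792.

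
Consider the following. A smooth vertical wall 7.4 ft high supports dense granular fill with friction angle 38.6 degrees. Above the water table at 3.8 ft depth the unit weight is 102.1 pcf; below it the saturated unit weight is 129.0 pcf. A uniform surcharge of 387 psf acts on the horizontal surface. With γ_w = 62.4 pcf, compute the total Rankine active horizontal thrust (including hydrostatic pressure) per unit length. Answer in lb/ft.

K_a = tan²(45° − φ/2) = 0.2316.
γ' = 129.0 − 62.4 = 66.60 pcf. h₂ = H − d_w = 3.6 ft.
σ'_h: at surface K_a·q = 89.64; at WT K_a(q+γd_w) = 179.5; at base K_a(q+γd_w+γ'h₂) = 235.0 psf.
P₁ = ½(89.64+179.5)×3.8 = 511.4; P₂ = ½(179.5+235.0)×3.6 = 746.2; P_w = ½γ_w h₂² = 404.4.
Total = 511.4+746.2+404.4 = 1662 lb/ft.

1660 lb/ft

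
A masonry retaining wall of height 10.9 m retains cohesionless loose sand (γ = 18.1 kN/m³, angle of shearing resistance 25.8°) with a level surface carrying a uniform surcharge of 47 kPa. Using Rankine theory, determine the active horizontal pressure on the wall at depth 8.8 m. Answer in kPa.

K_a = (1 − sin φ)/(1 + sin φ) = 0.3935.
σ_v = γz + q = 18.1 × 8.8 + 47 = 206.3 kPa.
σ_h = K_a σ_v = 0.3935 × 206.3 = 81.17 kPa.

81.2 kPa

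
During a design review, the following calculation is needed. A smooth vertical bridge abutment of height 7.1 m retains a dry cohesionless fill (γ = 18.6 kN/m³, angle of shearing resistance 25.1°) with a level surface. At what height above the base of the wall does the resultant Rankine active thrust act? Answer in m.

2.37 m

K_a = 0.4043.
The pressure distribution is triangular, so the resultant acts at H/3 above the base = 7.1/3 = 2.367 m.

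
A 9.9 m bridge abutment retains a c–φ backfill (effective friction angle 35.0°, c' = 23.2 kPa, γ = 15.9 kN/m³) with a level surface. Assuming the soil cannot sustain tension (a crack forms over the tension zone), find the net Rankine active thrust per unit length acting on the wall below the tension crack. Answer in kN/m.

39.7 kN/m

K_a = 0.2710; √K_a = 0.5206.
Tension-crack depth z_c = 2c/(γ√K_a) = 2×23.2/(15.9×0.5206) = 5.606 m.
σ_a at base = K_a γ H − 2c√K_a = 0.2710×15.9×9.9 − 2×23.2×0.5206 = 18.50 kPa.
P_a = ½ × 18.50 × (H − z_c) = 0.5×18.50×4.294 = 39.73 kN/m.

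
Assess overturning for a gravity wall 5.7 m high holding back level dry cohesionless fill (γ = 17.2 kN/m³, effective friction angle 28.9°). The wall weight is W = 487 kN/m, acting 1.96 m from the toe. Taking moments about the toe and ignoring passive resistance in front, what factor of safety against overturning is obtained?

K_a = tan²(45° − 28.9°/2) = 0.3484.
P_a = ½K_aγH² = 0.5×0.3484×17.2×5.7² = 97.34 kN/m, acting at H/3 = 1.900 m above the base.
Overturning moment M_o = P_a × H/3 = 97.34 × 1.900 = 184.9.
Resisting moment M_r = W × 1.96 = 487 × 1.96 = 954.5.
FS_overturning = M_r/M_o = 954.5/184.9 = 5.161.

5.16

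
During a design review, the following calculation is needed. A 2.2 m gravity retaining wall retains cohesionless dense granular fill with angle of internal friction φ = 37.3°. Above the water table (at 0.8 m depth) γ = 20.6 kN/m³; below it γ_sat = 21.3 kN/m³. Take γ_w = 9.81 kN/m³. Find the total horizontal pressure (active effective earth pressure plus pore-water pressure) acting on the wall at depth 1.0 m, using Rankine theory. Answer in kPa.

K_a = (1 − sin φ)/(1 + sin φ) = 0.2453.
γ' = 21.3 − 9.81 = 11.49 kN/m³.
Effective vertical stress at 1.0 m: σ'_v = 20.6×0.8 + 11.49×0.200 = 18.78 kPa.
σ'_h = K_a σ'_v = 0.2453 × 18.78 = 4.607 kPa; u = γ_w × 0.200 = 1.962 kPa.
Total σ_h = 4.607 + 1.962 = 6.569 kPa.

6.57 kPa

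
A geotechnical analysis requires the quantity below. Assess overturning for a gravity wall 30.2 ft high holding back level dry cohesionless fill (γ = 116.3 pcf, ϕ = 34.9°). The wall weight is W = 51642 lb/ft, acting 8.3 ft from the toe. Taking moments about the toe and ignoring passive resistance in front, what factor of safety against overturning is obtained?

K_a = tan²(45° − 34.9°/2) = 0.2721.
P_a = ½K_aγH² = 0.5×0.2721×116.3×30.2² = 14430 lb/ft, acting at H/3 = 10.07 ft above the base.
Overturning moment M_o = P_a × H/3 = 14430 × 10.07 = 145300.
Resisting moment M_r = W × 8.3 = 51642 × 8.3 = 428600.
FS_overturning = M_r/M_o = 428600/145300 = 2.950.

2.95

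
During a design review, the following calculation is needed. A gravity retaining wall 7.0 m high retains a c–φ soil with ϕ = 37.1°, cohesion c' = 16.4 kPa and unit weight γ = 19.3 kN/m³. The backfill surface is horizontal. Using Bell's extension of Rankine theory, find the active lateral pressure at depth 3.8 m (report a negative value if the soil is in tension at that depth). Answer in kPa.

1.83 kPa

K_a = (1 − sin φ)/(1 + sin φ) = 0.2475.
σ_a = K_a γ z − 2c√K_a = 0.2475×19.3×3.8 − 2×16.4×0.4975 = 1.834 kPa.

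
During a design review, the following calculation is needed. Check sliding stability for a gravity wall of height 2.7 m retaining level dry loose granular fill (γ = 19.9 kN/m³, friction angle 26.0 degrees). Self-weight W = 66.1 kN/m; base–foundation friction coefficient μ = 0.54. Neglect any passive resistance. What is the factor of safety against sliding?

K_a = tan²(45° − 26.0°/2) = 0.3905.
P_a = ½K_aγH² = 0.5×0.3905×19.9×2.7² = 28.32 kN/m, acting at H/3 = 0.9000 m above the base.
FS_sliding = μW / P_a = 0.54×66.1 / 28.32 = 1.260.

1.26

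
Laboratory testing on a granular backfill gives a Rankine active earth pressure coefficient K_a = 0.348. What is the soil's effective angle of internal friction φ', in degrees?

K_a = tan²(45° − φ/2) ⇒ 45° − φ/2 = arctan(√0.348) = 30.54°.
φ = 2(45° − 30.54°) = 28.93°.

28.9°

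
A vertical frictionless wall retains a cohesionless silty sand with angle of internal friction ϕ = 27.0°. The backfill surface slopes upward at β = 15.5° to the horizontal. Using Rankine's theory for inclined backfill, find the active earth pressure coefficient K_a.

0.432

K_a = cos β · (cos β − √(cos²β − cos²φ)) / (cos β + √(cos²β − cos²φ)).
cos β = 0.9636, cos φ = 0.8910, √(cos²β − cos²φ) = 0.3670.
K_a = 0.9636 × (0.9636 − 0.3670)/(0.9636 + 0.3670) = 0.4321.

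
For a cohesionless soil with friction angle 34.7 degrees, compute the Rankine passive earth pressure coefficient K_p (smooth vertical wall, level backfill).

K_p = (1 + sin φ)/(1 − sin φ) = tan²(45° + 34.7°/2) = 3.643.

3.64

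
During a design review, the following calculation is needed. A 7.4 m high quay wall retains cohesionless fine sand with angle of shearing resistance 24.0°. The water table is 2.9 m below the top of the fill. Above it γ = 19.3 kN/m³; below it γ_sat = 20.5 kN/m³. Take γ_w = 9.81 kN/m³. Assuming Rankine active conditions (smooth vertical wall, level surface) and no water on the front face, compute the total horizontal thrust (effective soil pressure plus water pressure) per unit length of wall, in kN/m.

285 kN/m

K_a = tan²(45° − φ/2) = 0.4217.
γ' = 20.5 − 9.81 = 10.69 kN/m³. Depth below WT = 4.5 m.
σ'_h at WT = K_a γ d_w = 23.60 kPa; at base = 23.60 + K_a γ' × 4.5 = 43.89 kPa.
P₁ (0–2.9 m) = ½×23.60×2.9 = 34.23. P₂ (2.9–7.4 m) = ½(23.60+43.89)×4.5 = 151.9.
P_w = ½ γ_w h₂² = 0.5×9.81×4.5² = 99.33. Total = 34.23+151.9+99.33 = 285.4 kN/m.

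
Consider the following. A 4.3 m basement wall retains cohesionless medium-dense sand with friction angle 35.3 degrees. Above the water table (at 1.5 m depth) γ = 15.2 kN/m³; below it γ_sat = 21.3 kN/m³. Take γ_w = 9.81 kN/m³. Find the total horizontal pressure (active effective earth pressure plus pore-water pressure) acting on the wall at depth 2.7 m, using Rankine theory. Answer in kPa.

21.6 kPa

K_a = (1 − sin φ)/(1 + sin φ) = 0.2675.
γ' = 21.3 − 9.81 = 11.49 kN/m³.
Effective vertical stress at 2.7 m: σ'_v = 15.2×1.5 + 11.49×1.20 = 36.59 kPa.
σ'_h = K_a σ'_v = 0.2675 × 36.59 = 9.789 kPa; u = γ_w × 1.20 = 11.77 kPa.
Total σ_h = 9.789 + 11.77 = 21.56 kPa.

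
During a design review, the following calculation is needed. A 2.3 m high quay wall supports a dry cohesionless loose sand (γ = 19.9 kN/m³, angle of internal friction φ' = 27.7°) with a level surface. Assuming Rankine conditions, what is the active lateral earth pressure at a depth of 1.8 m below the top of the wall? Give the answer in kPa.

K_a = (1 − sin φ)/(1 + sin φ) = 0.3653.
σ_h = K_a γ z = 0.3653 × 19.9 × 1.8 = 13.09 kPa.

13.1 kPa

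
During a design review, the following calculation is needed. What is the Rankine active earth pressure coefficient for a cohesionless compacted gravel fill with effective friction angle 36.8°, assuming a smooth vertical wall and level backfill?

K_a = (1 − sin φ)/(1 + sin φ) = (1 − sin 36.8°)/(1 + sin 36.8°) = 0.2508.

0.251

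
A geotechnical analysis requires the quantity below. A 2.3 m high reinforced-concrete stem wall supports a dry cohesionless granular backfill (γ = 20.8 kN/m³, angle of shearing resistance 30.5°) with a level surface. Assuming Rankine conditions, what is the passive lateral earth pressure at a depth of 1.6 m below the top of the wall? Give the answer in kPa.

102 kPa

K_p = (1 + sin φ)/(1 − sin φ) = 3.061.
σ_h = K_p γ z = 3.061 × 20.8 × 1.6 = 101.9 kPa.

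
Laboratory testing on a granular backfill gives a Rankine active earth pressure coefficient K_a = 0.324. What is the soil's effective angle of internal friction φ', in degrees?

K_a = tan²(45° − φ/2) ⇒ 45° − φ/2 = arctan(√0.324) = 29.65°.
φ = 2(45° − 29.65°) = 30.70°.

30.7°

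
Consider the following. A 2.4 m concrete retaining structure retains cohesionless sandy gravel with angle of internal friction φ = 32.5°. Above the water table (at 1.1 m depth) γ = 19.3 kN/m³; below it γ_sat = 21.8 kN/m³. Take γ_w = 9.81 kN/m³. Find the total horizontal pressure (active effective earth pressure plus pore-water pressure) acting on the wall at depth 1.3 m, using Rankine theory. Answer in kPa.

K_a = (1 − sin φ)/(1 + sin φ) = 0.3010.
γ' = 21.8 − 9.81 = 11.99 kN/m³.
Effective vertical stress at 1.3 m: σ'_v = 19.3×1.1 + 11.99×0.200 = 23.63 kPa.
σ'_h = K_a σ'_v = 0.3010 × 23.63 = 7.112 kPa; u = γ_w × 0.200 = 1.962 kPa.
Total σ_h = 7.112 + 1.962 = 9.074 kPa.

9.07 kPa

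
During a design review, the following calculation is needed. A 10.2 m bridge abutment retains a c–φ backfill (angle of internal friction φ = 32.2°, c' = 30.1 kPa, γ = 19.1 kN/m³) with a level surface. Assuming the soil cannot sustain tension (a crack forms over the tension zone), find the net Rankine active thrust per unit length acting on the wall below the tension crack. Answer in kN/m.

K_a = 0.3047; √K_a = 0.5520.
Tension-crack depth z_c = 2c/(γ√K_a) = 2×30.1/(19.1×0.5520) = 5.710 m.
σ_a at base = K_a γ H − 2c√K_a = 0.3047×19.1×10.2 − 2×30.1×0.5520 = 26.14 kPa.
P_a = ½ × 26.14 × (H − z_c) = 0.5×26.14×4.490 = 58.68 kN/m.

58.7 kN/m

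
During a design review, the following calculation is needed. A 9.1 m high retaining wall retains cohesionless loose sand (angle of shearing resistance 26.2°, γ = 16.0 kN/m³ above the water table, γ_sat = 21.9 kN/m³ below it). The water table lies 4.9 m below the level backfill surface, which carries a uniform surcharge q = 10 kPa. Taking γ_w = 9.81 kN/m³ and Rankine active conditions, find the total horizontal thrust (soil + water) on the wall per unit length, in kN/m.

K_a = tan²(45° − φ/2) = 0.3874.
γ' = 21.9 − 9.81 = 12.09 kN/m³. h₂ = H − d_w = 4.2 m.
σ'_h: at surface K_a·q = 3.874; at WT K_a(q+γd_w) = 34.25; at base K_a(q+γd_w+γ'h₂) = 53.92 kPa.
P₁ = ½(3.874+34.25)×4.9 = 93.40; P₂ = ½(34.25+53.92)×4.2 = 185.2; P_w = ½γ_w h₂² = 86.52.
Total = 93.40+185.2+86.52 = 365.1 kN/m.

365 kN/m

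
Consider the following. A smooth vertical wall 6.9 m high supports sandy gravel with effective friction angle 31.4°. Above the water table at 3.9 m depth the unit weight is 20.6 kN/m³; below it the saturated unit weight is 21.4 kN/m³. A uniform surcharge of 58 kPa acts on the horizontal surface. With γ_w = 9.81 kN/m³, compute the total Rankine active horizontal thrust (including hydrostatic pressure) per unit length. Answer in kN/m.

312 kN/m

K_a = tan²(45° − φ/2) = 0.3149.
γ' = 21.4 − 9.81 = 11.59 kN/m³. h₂ = H − d_w = 3.0 m.
σ'_h: at surface K_a·q = 18.27; at WT K_a(q+γd_w) = 43.57; at base K_a(q+γd_w+γ'h₂) = 54.52 kPa.
P₁ = ½(18.27+43.57)×3.9 = 120.6; P₂ = ½(43.57+54.52)×3.0 = 147.1; P_w = ½γ_w h₂² = 44.14.
Total = 120.6+147.1+44.14 = 311.8 kN/m.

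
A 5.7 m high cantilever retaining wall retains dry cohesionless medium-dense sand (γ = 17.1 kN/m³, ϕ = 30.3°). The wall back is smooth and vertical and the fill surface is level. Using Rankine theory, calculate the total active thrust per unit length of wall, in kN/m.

K_a = tan²(45° − φ/2) = 0.3293.
P_a = ½ K_a γ H² = 0.5 × 0.3293 × 17.1 × 5.7² = 91.48 kN/m.

91.5 kN/m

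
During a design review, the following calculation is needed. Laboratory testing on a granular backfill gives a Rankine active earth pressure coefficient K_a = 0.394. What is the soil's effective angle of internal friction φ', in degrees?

25.8°

K_a = tan²(45° − φ/2) ⇒ 45° − φ/2 = arctan(√0.394) = 32.12°.
φ = 2(45° − 32.12°) = 25.77°.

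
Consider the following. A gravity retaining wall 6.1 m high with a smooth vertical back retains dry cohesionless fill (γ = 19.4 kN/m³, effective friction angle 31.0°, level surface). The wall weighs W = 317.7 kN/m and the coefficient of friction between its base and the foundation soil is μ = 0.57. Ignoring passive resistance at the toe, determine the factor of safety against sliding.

1.57

K_a = tan²(45° − 31.0°/2) = 0.3201.
P_a = ½K_aγH² = 0.5×0.3201×19.4×6.1² = 115.5 kN/m, acting at H/3 = 2.033 m above the base.
FS_sliding = μW / P_a = 0.57×317.7 / 115.5 = 1.567.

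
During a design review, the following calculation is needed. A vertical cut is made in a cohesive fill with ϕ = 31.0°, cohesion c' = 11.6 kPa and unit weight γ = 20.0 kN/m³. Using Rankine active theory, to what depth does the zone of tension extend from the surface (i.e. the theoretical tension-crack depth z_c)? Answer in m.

K_a = tan²(45° − 31.0°/2) = 0.3201; √K_a = 0.5658.
The active pressure is zero where K_a γ z = 2c√K_a, so z_c = 2c/(γ√K_a) = 2×11.6/(20.0×0.5658) = 2.050 m.

2.05 m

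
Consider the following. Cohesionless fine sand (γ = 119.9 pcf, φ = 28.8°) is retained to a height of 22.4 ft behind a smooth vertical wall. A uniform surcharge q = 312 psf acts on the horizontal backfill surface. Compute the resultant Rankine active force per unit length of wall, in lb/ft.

K_a = tan²(45° − φ/2) = 0.3498.
Soil triangle: ½ K_a γ H² = 0.5×0.3498×119.9×22.4² = 10520 lb/ft.
Surcharge rectangle: K_a q H = 0.3498×312×22.4 = 2444 lb/ft.
Total = 10520 + 2444 = 12970 lb/ft.

13000 lb/ft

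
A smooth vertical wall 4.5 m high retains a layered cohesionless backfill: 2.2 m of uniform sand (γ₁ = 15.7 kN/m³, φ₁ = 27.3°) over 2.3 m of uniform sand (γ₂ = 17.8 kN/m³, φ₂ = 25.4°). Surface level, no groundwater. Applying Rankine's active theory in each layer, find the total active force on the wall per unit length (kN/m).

64.7 kN/m

K_a1 = tan²(45°−27.3°/2) = 0.3711; K_a2 = tan²(45°−25.4°/2) = 0.3996.
Layer 1: σ at base = K_a1 γ₁ h₁ = 12.82 kPa; P₁ = ½×12.82×2.2 = 14.10.
Layer 2: σ_v at top = γ₁h₁ = 34.54; σ_h top = K_a2×34.54 = 13.80; σ_h base = K_a2×(34.54+17.8×2.3) = 30.17.
P₂ = ½(13.80+30.17)×2.3 = 50.56. Total P_a = 14.10+50.56 = 64.66 kN/m.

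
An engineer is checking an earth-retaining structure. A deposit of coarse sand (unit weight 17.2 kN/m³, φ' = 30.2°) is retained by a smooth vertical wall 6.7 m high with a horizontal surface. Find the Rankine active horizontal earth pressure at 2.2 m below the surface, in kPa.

K_a = (1 − sin φ)/(1 + sin φ) = 0.3307.
σ_h = K_a γ z = 0.3307 × 17.2 × 2.2 = 12.51 kPa.

12.5 kPa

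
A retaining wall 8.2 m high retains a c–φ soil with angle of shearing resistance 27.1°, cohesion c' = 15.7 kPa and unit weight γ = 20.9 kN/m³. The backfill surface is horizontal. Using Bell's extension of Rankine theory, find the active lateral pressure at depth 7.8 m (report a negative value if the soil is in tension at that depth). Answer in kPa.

41.8 kPa

K_a = (1 − sin φ)/(1 + sin φ) = 0.3741.
σ_a = K_a γ z − 2c√K_a = 0.3741×20.9×7.8 − 2×15.7×0.6116 = 41.77 kPa.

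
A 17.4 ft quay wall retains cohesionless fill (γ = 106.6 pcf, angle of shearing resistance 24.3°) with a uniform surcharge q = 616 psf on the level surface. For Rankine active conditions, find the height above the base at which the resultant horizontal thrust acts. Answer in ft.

K_a = 0.4169.
Triangular part P₁ = ½K_aγH² = 6728 at H/3 = 5.800 ft; rectangular part P₂ = K_a q H = 4469 at H/2 = 8.700 ft.
ȳ = (P₁·5.800 + P₂·8.700)/(P₁+P₂) = 6.957 ft.

6.96 ft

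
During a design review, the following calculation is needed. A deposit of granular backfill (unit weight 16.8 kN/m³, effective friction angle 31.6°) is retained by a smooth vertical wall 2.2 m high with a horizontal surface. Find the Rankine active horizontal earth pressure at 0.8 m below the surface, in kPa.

K_a = (1 − sin φ)/(1 + sin φ) = 0.3123.
σ_h = K_a γ z = 0.3123 × 16.8 × 0.8 = 4.198 kPa.

4.20 kPa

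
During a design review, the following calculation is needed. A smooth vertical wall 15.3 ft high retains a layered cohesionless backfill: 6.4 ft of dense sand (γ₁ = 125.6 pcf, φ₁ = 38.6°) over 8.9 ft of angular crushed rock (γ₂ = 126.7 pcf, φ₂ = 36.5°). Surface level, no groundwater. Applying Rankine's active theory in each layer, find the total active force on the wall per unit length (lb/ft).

3690 lb/ft

K_a1 = tan²(45°−38.6°/2) = 0.2316; K_a2 = tan²(45°−36.5°/2) = 0.2541.
Layer 1: σ at base = K_a1 γ₁ h₁ = 186.2 psf; P₁ = ½×186.2×6.4 = 595.8.
Layer 2: σ_v at top = γ₁h₁ = 803.8; σ_h top = K_a2×803.8 = 204.2; σ_h base = K_a2×(803.8+126.7×8.9) = 490.7.
P₂ = ½(204.2+490.7)×8.9 = 3092. Total P_a = 595.8+3092 = 3688 lb/ft.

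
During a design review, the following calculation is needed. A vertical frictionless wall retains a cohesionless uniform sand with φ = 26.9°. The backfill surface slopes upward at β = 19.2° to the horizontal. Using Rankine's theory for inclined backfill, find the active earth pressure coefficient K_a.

0.477

K_a = cos β · (cos β − √(cos²β − cos²φ)) / (cos β + √(cos²β − cos²φ)).
cos β = 0.9444, cos φ = 0.8918, √(cos²β − cos²φ) = 0.3107.
K_a = 0.9444 × (0.9444 − 0.3107)/(0.9444 + 0.3107) = 0.4768.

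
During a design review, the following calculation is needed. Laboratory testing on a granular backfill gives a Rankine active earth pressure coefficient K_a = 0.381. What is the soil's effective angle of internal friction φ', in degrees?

K_a = tan²(45° − φ/2) ⇒ 45° − φ/2 = arctan(√0.381) = 31.69°.
φ = 2(45° − 31.69°) = 26.63°.

26.6°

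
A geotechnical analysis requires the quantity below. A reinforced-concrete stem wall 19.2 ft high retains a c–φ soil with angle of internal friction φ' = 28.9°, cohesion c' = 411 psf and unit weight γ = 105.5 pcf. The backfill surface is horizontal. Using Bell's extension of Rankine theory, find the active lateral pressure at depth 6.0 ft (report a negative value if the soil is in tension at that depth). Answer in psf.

K_a = (1 − sin φ)/(1 + sin φ) = 0.3484.
σ_a = K_a γ z − 2c√K_a = 0.3484×105.5×6.0 − 2×411×0.5902 = -264.6 psf.

-265 psf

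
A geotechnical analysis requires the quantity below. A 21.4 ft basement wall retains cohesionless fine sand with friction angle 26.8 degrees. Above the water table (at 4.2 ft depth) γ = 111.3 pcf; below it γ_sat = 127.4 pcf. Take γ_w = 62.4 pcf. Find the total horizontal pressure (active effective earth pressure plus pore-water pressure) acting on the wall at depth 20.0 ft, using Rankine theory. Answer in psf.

K_a = (1 − sin φ)/(1 + sin φ) = 0.3785.
γ' = 127.4 − 62.4 = 65.00 pcf.
Effective vertical stress at 20.0 ft: σ'_v = 111.3×4.2 + 65.00×15.8 = 1494 psf.
σ'_h = K_a σ'_v = 0.3785 × 1494 = 565.6 psf; u = γ_w × 15.8 = 985.9 psf.
Total σ_h = 565.6 + 985.9 = 1552 psf.

1550 psf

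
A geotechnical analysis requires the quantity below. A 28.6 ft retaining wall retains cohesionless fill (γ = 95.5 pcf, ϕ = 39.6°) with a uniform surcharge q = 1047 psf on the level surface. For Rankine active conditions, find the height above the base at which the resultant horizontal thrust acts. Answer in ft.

K_a = 0.2214.
Triangular part P₁ = ½K_aγH² = 8649 at H/3 = 9.533 ft; rectangular part P₂ = K_a q H = 6631 at H/2 = 14.30 ft.
ȳ = (P₁·9.533 + P₂·14.30)/(P₁+P₂) = 11.60 ft.

11.6 ft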